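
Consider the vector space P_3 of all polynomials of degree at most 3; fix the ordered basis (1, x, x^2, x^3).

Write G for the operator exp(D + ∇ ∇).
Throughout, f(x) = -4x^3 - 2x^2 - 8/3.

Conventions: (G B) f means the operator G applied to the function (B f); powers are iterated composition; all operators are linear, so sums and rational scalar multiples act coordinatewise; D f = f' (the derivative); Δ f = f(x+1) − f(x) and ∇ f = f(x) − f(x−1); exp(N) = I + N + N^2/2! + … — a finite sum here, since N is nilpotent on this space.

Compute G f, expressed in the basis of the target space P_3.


order-1 term: -12x^2 - 28x + 20
order-2 term: -12x - 26
order-3 term: -4
the series for exp(D + ∇ ∇) f terminates at order 3
exp(D + ∇ ∇) f = -4x^3 - 14x^2 - 40x - 38/3

the image equals g(x) = -4x^3 - 14x^2 - 40x - 38/3


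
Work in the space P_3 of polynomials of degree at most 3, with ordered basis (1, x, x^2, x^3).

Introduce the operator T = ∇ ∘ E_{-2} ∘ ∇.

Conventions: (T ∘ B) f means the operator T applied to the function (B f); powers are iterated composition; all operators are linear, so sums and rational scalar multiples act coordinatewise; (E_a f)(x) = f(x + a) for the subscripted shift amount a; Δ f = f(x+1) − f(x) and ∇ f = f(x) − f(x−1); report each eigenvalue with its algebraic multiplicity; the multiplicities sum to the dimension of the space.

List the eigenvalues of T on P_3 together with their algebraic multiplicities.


λ = 0 (multiplicity 4)

image of 1: 0
image of x: 0
image of x^2: 2
image of x^3: 6x - 18
the matrix is upper triangular; its diagonal is (0, 0, 0, 0)
for a triangular matrix the eigenvalues are the diagonal entries, with algebraic multiplicity their repetition count


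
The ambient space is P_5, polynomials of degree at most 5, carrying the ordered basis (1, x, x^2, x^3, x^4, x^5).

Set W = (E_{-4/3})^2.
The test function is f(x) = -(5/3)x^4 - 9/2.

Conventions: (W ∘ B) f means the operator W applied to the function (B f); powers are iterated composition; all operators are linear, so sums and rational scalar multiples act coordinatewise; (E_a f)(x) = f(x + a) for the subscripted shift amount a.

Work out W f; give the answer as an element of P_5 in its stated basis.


E_{-4/3} f = -(5/3)x^4 + (80/9)x^3 - (160/9)x^2 + (1280/81)x - 4747/486
E_{-4/3} E_{-4/3} f = -(5/3)x^4 + (160/9)x^3 - (640/9)x^2 + (10240/81)x - 43147/486

the result is g(x) = -(5/3)x^4 + (160/9)x^3 - (640/9)x^2 + (10240/81)x - 43147/486


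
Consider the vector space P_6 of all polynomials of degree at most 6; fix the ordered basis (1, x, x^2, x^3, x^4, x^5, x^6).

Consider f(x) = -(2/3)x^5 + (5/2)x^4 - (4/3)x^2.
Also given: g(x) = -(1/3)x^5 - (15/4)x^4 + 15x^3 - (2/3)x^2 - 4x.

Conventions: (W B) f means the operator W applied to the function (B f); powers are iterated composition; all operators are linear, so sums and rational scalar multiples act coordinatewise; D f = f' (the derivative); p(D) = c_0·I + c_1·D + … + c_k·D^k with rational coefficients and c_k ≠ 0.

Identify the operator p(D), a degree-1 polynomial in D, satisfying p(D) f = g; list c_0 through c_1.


D^0 f = -(2/3)x^5 + (5/2)x^4 - (4/3)x^2
D^1 f = -(10/3)x^4 + 10x^3 - (8/3)x
matching coefficients of g against c_0 f + c_1 Df + … from the top degree down determines the c_i
solution: c_0 = 1/2, c_1 = 3/2

p(D) = (1/2)·I + (3/2)·D, i.e. c_0 = 1/2, c_1 = 3/2


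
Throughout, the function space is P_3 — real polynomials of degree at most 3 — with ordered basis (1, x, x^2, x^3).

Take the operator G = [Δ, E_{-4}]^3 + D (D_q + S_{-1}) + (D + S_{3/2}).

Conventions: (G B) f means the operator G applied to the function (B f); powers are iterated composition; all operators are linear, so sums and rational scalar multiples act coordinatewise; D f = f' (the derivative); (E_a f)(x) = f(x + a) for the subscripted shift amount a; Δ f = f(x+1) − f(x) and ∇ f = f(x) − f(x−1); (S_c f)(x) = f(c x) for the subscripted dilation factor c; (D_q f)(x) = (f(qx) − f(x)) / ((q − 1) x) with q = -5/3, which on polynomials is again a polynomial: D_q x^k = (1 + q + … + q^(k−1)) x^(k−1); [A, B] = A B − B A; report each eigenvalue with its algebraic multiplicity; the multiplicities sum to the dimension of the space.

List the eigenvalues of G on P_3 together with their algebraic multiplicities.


λ = 1 (multiplicity 1), λ = 3/2 (multiplicity 1), λ = 9/4 (multiplicity 1), λ = 27/8 (multiplicity 1)

image of 1: 1
image of x: (3/2)x
image of x^2: (9/4)x^2 + 4x - 2/3
image of x^3: (27/8)x^3 + (38/9)x
the matrix is upper triangular; its diagonal is (1, 3/2, 9/4, 27/8)
for a triangular matrix the eigenvalues are the diagonal entries, with algebraic multiplicity their repetition count


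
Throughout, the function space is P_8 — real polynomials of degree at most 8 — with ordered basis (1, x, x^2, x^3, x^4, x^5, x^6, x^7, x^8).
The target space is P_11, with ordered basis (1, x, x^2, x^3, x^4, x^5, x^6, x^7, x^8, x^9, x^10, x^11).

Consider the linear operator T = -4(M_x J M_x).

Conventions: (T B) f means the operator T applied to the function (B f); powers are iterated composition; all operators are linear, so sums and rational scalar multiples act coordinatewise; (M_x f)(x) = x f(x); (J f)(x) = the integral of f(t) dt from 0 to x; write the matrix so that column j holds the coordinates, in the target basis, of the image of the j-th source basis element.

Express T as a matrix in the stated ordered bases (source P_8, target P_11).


image of 1: -2x^3
image of x: -(4/3)x^4
image of x^2: -x^5
image of x^3: -(4/5)x^6
image of x^4: -(2/3)x^7
image of x^5: -(4/7)x^8
image of x^6: -(1/2)x^9
image of x^7: -(4/9)x^10
image of x^8: -(2/5)x^11
each image's coordinates form column j of the matrix

the matrix is [[0, 0, 0, 0, 0, 0, 0, 0, 0]; [0, 0, 0, 0, 0, 0, 0, 0, 0]; [0, 0, 0, 0, 0, 0, 0, 0, 0]; [-2, 0, 0, 0, 0, 0, 0, 0, 0]; [0, -4/3, 0, 0, 0, 0, 0, 0, 0]; [0, 0, -1, 0, 0, 0, 0, 0, 0]; [0, 0, 0, -4/5, 0, 0, 0, 0, 0]; [0, 0, 0, 0, -2/3, 0, 0, 0, 0]; [0, 0, 0, 0, 0, -4/7, 0, 0, 0]; [0, 0, 0, 0, 0, 0, -1/2, 0, 0]; [0, 0, 0, 0, 0, 0, 0, -4/9, 0]; [0, 0, 0, 0, 0, 0, 0, 0, -2/5]] (rows listed top to bottom)


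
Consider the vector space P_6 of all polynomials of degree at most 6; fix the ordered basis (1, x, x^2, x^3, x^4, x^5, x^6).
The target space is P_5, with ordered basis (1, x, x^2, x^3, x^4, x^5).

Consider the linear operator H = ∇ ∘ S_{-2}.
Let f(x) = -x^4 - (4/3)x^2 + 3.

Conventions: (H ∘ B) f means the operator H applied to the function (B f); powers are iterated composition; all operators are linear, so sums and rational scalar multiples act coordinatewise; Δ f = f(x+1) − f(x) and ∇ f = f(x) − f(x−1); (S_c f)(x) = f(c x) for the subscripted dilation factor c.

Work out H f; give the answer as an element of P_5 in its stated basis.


the image equals g(x) = -64x^3 + 96x^2 - (224/3)x + 64/3

S_{-2} f = -16x^4 - (16/3)x^2 + 3
∇ S_{-2} f = -64x^3 + 96x^2 - (224/3)x + 64/3


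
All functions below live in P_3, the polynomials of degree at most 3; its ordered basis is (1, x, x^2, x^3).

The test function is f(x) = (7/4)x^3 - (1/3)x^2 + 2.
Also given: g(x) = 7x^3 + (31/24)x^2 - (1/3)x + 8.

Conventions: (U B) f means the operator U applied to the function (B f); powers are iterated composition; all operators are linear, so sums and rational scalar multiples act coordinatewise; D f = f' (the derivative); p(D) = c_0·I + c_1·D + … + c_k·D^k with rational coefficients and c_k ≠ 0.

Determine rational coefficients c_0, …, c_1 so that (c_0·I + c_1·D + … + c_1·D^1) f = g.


D^0 f = (7/4)x^3 - (1/3)x^2 + 2
D^1 f = (21/4)x^2 - (2/3)x
matching coefficients of g against c_0 f + c_1 Df + … from the top degree down determines the c_i
solution: c_0 = 4, c_1 = 1/2

p(D) = 4·I + (1/2)·D, i.e. c_0 = 4, c_1 = 1/2


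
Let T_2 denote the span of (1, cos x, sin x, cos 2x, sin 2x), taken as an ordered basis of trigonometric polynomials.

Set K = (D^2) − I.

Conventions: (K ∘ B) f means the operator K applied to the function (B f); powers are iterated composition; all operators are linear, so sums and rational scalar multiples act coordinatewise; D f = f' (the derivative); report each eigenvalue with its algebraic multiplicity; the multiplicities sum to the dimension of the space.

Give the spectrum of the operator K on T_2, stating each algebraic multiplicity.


λ = -5 (multiplicity 2), λ = -2 (multiplicity 2), λ = -1 (multiplicity 1)

image of 1: -1
image of cos x: -2cos x
image of sin x: -2sin x
image of cos 2x: -5cos 2x
image of sin 2x: -5sin 2x
the matrix is diagonal; its diagonal is (-1, -2, -2, -5, -5)
for a triangular matrix the eigenvalues are the diagonal entries, with algebraic multiplicity their repetition count


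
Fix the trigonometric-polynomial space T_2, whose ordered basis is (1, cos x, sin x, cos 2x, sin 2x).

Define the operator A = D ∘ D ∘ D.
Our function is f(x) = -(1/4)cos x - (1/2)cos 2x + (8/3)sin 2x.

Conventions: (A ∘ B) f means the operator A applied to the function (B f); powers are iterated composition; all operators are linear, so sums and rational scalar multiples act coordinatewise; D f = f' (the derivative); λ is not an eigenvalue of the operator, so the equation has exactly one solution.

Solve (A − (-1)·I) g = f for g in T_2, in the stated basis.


write g with unknown coordinates in the stated basis and equate coefficients in (A − (-1)·I) g = f
solving from the highest basis element down gives g = -(1/8)cos x + (1/8)sin x + (25/78)cos 2x + (4/39)sin 2x
check: A g = -(1/8)cos x - (1/8)sin x - (32/39)cos 2x + (100/39)sin 2x
so A g − (-1)·g = -(1/4)cos x - (1/2)cos 2x + (8/3)sin 2x = f ✓

the result is g(x) = -(1/8)cos x + (1/8)sin x + (25/78)cos 2x + (4/39)sin 2x


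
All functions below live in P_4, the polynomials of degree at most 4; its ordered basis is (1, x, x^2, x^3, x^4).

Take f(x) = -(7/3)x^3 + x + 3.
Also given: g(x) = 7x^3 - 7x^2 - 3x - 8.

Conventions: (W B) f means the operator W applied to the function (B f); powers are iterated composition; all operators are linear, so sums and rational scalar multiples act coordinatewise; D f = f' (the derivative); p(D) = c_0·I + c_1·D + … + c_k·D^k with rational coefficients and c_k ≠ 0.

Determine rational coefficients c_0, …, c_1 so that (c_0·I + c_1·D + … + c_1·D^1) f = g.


p(D) = -3·I + D, i.e. c_0 = -3, c_1 = 1

D^0 f = -(7/3)x^3 + x + 3
D^1 f = -7x^2 + 1
matching coefficients of g against c_0 f + c_1 Df + … from the top degree down determines the c_i
solution: c_0 = -3, c_1 = 1


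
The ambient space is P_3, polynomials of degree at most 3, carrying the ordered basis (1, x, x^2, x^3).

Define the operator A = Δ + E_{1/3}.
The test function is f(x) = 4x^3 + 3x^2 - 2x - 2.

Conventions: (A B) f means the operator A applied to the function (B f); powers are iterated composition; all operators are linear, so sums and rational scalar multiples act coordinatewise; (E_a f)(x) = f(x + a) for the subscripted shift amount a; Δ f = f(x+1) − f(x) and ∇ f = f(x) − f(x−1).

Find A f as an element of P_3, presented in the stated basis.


Δ f = 12x^2 + 18x + 5
E_{1/3} f = 4x^3 + 7x^2 + (4/3)x - 59/27
(Δ + E_{1/3}) f = 4x^3 + 19x^2 + (58/3)x + 76/27

g(x) = 4x^3 + 19x^2 + (58/3)x + 76/27


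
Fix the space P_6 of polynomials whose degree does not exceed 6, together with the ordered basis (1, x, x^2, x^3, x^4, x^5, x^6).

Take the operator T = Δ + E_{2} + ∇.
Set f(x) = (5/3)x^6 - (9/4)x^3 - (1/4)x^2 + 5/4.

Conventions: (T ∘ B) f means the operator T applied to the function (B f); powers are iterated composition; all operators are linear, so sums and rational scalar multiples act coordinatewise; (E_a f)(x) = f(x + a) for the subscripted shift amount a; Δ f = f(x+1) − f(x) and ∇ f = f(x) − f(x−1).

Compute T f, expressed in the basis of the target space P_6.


the image equals g(x) = (5/3)x^6 + 40x^5 + 100x^4 + (3973/12)x^3 + (1491/4)x^2 + 311x + 1013/12

Δ f = 10x^5 + 25x^4 + (100/3)x^3 + (73/4)x^2 + (11/4)x - 5/6
E_{2} f = (5/3)x^6 + 20x^5 + 100x^4 + (3173/12)x^3 + (1545/4)x^2 + 292x + 1067/12
∇ f = 10x^5 - 25x^4 + (100/3)x^3 - (127/4)x^2 + (65/4)x - 11/3
(Δ + E_{2} + ∇) f = (5/3)x^6 + 40x^5 + 100x^4 + (3973/12)x^3 + (1491/4)x^2 + 311x + 1013/12


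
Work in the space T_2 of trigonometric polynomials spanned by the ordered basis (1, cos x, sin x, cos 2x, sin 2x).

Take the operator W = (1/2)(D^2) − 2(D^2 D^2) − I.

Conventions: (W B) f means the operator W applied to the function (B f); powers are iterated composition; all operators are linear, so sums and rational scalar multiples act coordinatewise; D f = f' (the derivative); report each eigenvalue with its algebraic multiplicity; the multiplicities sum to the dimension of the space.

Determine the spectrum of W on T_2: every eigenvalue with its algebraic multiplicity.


image of 1: -1
image of cos x: -(7/2)cos x
image of sin x: -(7/2)sin x
image of cos 2x: -35cos 2x
image of sin 2x: -35sin 2x
the matrix is diagonal; its diagonal is (-1, -7/2, -7/2, -35, -35)
for a triangular matrix the eigenvalues are the diagonal entries, with algebraic multiplicity their repetition count

λ = -35 (multiplicity 2), λ = -7/2 (multiplicity 2), λ = -1 (multiplicity 1)


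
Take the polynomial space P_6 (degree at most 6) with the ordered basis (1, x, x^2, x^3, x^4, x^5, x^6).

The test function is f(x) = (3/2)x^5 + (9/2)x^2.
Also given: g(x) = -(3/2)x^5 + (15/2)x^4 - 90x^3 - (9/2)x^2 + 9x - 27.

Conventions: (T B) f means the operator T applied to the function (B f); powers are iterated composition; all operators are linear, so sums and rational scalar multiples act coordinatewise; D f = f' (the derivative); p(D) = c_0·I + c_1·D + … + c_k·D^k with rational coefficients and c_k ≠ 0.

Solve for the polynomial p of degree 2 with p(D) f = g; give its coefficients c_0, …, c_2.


D^0 f = (3/2)x^5 + (9/2)x^2
D^1 f = (15/2)x^4 + 9x
D^2 f = 30x^3 + 9
matching coefficients of g against c_0 f + c_1 Df + … from the top degree down determines the c_i
solution: c_0 = -1, c_1 = 1, c_2 = -3

p(D) = -I + D − 3·D^2, i.e. c_0 = -1, c_1 = 1, c_2 = -3


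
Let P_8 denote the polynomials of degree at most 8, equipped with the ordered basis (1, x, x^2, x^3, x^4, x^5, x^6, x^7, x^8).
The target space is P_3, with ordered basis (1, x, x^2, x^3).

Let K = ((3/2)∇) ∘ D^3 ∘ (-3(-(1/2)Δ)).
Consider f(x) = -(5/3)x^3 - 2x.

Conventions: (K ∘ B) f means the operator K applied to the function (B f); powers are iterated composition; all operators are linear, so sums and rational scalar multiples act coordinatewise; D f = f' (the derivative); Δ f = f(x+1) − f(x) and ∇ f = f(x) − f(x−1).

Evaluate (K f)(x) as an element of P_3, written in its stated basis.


Δ f = -5x^2 - 5x - 11/3
(-(1/2)Δ) f = (5/2)x^2 + (5/2)x + 11/6
(-3(-(1/2)Δ)) f = -(15/2)x^2 - (15/2)x - 11/2
D (-3(-(1/2)Δ)) f = -15x - 15/2
D D (-3(-(1/2)Δ)) f = -15
D D D (-3(-(1/2)Δ)) f = 0
∇ D^3 (-3(-(1/2)Δ)) f = 0
((3/2)∇) D^3 (-3(-(1/2)Δ)) f = 0

the result is g(x) = 0


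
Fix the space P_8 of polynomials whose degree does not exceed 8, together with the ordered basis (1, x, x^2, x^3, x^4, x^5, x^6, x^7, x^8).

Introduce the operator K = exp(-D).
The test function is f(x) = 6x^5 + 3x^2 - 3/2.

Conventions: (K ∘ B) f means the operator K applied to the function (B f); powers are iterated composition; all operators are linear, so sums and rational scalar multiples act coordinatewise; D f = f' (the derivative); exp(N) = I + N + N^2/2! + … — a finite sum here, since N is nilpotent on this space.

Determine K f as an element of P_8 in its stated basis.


order-1 term: -30x^4 - 6x
order-2 term: 60x^3 + 3
order-3 term: -60x^2
order-4 term: 30x
order-5 term: -6
the series for exp(-D) f terminates at order 5
exp(-D) f = 6x^5 - 30x^4 + 60x^3 - 57x^2 + 24x - 9/2

g(x) = 6x^5 - 30x^4 + 60x^3 - 57x^2 + 24x - 9/2


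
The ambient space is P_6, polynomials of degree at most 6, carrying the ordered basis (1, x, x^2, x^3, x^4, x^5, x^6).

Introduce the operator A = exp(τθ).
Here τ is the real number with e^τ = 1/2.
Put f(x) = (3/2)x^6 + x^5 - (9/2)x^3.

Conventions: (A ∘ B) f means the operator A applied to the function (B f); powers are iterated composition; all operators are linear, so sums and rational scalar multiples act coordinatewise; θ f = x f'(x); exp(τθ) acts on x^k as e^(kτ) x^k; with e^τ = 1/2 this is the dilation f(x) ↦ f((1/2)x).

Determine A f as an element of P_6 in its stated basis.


exp(τθ) x^k = e^(kτ) x^k; with e^τ = 1/2 this sends x^k to (1/2)^k x^k
x^3 ↦ 1/8 x^3
x^5 ↦ 1/32 x^5
x^6 ↦ 1/64 x^6
applying this coordinatewise to f: exp(τθ) f = (3/128)x^6 + (1/32)x^5 - (9/16)x^3

g(x) = (3/128)x^6 + (1/32)x^5 - (9/16)x^3


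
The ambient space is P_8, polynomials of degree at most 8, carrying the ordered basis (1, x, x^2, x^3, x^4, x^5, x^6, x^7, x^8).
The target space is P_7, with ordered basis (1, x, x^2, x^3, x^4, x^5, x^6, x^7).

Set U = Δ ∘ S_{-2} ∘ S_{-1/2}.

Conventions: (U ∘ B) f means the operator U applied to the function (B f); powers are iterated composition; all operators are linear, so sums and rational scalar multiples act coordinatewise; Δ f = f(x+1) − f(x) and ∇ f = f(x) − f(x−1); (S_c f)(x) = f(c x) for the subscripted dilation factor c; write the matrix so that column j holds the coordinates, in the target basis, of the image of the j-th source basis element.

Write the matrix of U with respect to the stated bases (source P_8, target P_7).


the matrix is [[0, 1, 1, 1, 1, 1, 1, 1, 1]; [0, 0, 2, 3, 4, 5, 6, 7, 8]; [0, 0, 0, 3, 6, 10, 15, 21, 28]; [0, 0, 0, 0, 4, 10, 20, 35, 56]; [0, 0, 0, 0, 0, 5, 15, 35, 70]; [0, 0, 0, 0, 0, 0, 6, 21, 56]; [0, 0, 0, 0, 0, 0, 0, 7, 28]; [0, 0, 0, 0, 0, 0, 0, 0, 8]] (rows listed top to bottom)

image of 1: 0
image of x: 1
image of x^2: 2x + 1
image of x^3: 3x^2 + 3x + 1
image of x^4: 4x^3 + 6x^2 + 4x + 1
image of x^5: 5x^4 + 10x^3 + 10x^2 + 5x + 1
image of x^6: 6x^5 + 15x^4 + 20x^3 + 15x^2 + 6x + 1
image of x^7: 7x^6 + 21x^5 + 35x^4 + 35x^3 + 21x^2 + 7x + 1
image of x^8: 8x^7 + 28x^6 + 56x^5 + 70x^4 + 56x^3 + 28x^2 + 8x + 1
each image's coordinates form column j of the matrix


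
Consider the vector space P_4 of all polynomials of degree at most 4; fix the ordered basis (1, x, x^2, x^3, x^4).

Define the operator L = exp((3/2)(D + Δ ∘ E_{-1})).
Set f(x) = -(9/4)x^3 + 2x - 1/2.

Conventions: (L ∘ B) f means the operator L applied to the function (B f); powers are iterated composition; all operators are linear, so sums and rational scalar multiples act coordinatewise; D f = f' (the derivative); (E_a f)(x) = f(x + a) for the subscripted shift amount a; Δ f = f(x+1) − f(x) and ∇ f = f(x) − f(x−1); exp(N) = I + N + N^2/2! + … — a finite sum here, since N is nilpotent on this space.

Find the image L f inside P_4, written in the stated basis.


the image equals g(x) = -(9/4)x^3 - (81/4)x^2 - (389/8)x - 113/4

order-1 term: -(81/4)x^2 + (81/8)x + 21/8
order-2 term: -(243/4)x + 243/8
order-3 term: -243/4
the series for exp((3/2)(D + Δ ∘ E_{-1})) f terminates at order 3
exp((3/2)(D + Δ ∘ E_{-1})) f = -(9/4)x^3 - (81/4)x^2 - (389/8)x - 113/4


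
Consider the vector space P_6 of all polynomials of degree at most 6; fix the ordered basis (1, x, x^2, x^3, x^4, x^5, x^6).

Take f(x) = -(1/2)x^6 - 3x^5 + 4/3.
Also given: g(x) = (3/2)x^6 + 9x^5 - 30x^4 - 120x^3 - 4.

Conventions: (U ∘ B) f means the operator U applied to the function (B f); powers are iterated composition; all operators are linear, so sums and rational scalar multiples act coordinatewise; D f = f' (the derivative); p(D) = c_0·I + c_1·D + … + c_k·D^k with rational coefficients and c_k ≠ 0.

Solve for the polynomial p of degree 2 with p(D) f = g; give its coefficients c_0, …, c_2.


c_0 = -3, c_1 = 0, c_2 = 2

D^0 f = -(1/2)x^6 - 3x^5 + 4/3
D^1 f = -3x^5 - 15x^4
D^2 f = -15x^4 - 60x^3
matching coefficients of g against c_0 f + c_1 Df + … from the top degree down determines the c_i
solution: c_0 = -3, c_1 = 0, c_2 = 2


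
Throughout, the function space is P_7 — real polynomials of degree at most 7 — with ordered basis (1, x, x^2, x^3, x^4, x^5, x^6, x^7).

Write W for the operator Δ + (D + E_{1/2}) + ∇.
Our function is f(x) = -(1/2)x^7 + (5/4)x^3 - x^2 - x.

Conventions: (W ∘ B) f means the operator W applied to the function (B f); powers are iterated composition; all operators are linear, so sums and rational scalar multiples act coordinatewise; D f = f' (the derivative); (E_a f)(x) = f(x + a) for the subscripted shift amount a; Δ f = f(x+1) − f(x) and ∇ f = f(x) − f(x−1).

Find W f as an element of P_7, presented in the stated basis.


Δ f = -(7/2)x^6 - (21/2)x^5 - (35/2)x^4 - (35/2)x^3 - (27/4)x^2 - (7/4)x - 5/4
D f = -(7/2)x^6 + (15/4)x^2 - 2x - 1
E_{1/2} f = -(1/2)x^7 - (7/4)x^6 - (21/8)x^5 - (35/16)x^4 + (5/32)x^3 + (35/64)x^2 - (143/128)x - 153/256
(D + E_{1/2}) f = -(1/2)x^7 - (21/4)x^6 - (21/8)x^5 - (35/16)x^4 + (5/32)x^3 + (275/64)x^2 - (399/128)x - 409/256
∇ f = -(7/2)x^6 + (21/2)x^5 - (35/2)x^4 + (35/2)x^3 - (27/4)x^2 - (9/4)x + 3/4
(Δ + (D + E_{1/2}) + ∇) f = -(1/2)x^7 - (49/4)x^6 - (21/8)x^5 - (595/16)x^4 + (5/32)x^3 - (589/64)x^2 - (911/128)x - 537/256

the result is g(x) = -(1/2)x^7 - (49/4)x^6 - (21/8)x^5 - (595/16)x^4 + (5/32)x^3 - (589/64)x^2 - (911/128)x - 537/256


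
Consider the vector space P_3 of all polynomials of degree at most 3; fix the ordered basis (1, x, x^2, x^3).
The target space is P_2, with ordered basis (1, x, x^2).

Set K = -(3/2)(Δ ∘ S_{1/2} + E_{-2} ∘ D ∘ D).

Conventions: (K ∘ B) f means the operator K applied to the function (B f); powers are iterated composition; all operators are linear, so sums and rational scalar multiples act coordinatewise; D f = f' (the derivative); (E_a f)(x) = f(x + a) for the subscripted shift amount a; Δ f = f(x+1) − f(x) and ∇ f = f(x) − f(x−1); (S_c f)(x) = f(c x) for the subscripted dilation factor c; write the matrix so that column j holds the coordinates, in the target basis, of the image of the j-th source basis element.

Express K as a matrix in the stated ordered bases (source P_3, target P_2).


the matrix is [[0, -3/4, -27/8, 285/16]; [0, 0, -3/4, -153/16]; [0, 0, 0, -9/16]] (rows listed top to bottom)

image of 1: 0
image of x: -3/4
image of x^2: -(3/4)x - 27/8
image of x^3: -(9/16)x^2 - (153/16)x + 285/16
each image's coordinates form column j of the matrix


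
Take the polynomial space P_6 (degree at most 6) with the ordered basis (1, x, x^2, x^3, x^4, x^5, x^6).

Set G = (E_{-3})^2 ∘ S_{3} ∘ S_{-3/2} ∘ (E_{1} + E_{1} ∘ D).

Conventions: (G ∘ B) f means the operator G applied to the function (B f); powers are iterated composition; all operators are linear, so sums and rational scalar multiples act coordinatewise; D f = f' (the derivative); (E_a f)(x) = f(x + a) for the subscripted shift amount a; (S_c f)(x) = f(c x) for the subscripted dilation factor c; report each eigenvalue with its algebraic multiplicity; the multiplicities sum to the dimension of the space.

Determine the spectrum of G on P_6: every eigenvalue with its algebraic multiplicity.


image of 1: 1
image of x: -(9/2)x + 29
image of x^2: (81/4)x^2 - 261x + 840
image of x^3: -(729/8)x^3 + (7047/4)x^2 - 11340x + 24304
image of x^4: (6561/16)x^4 - (21141/2)x^3 + 102060x^2 - 437472x + 702464
image of x^5: -(59049/32)x^5 + (951345/16)x^4 - 765450x^3 + 4921560x^2 - 15805440x + 20283648
image of x^6: (531441/64)x^6 - (5137263/16)x^5 + (10333575/2)x^4 - 44294040x^3 + 213373440x^2 - 547658496x + 585152512
the matrix is upper triangular; its diagonal is (1, -9/2, 81/4, -729/8, 6561/16, -59049/32, 531441/64)
for a triangular matrix the eigenvalues are the diagonal entries, with algebraic multiplicity their repetition count

λ = -59049/32 (multiplicity 1), λ = -729/8 (multiplicity 1), λ = -9/2 (multiplicity 1), λ = 1 (multiplicity 1), λ = 81/4 (multiplicity 1), λ = 6561/16 (multiplicity 1), λ = 531441/64 (multiplicity 1)


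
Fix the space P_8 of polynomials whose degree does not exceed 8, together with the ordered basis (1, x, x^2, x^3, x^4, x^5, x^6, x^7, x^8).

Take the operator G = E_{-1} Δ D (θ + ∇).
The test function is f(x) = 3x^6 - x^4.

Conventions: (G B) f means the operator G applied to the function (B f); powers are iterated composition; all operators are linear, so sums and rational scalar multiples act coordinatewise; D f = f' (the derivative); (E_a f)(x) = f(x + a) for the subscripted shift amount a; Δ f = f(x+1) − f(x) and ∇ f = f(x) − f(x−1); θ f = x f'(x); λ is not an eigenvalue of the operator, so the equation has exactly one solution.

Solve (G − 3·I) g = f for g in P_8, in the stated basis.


write g with unknown coordinates in the stated basis and equate coefficients in (G − 3·I) g = f
solving from the highest basis element down gives g = -x^6 - (179/3)x^4 + 80x^3 - (2864/3)x^2 + (2632/3)x - 10312/9
check: G g = -180x^4 + 240x^3 - 2864x^2 + 2632x - 10312/3
so G g − 3·g = 3x^6 - x^4 = f ✓

the result is g(x) = -x^6 - (179/3)x^4 + 80x^3 - (2864/3)x^2 + (2632/3)x - 10312/9


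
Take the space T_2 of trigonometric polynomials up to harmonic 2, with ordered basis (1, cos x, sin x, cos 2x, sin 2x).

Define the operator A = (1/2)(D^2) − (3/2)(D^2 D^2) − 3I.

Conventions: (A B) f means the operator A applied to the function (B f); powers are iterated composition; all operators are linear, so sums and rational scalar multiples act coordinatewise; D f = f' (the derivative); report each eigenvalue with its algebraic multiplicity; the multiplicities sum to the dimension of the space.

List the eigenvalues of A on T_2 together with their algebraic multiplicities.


image of 1: -3
image of cos x: -5cos x
image of sin x: -5sin x
image of cos 2x: -29cos 2x
image of sin 2x: -29sin 2x
the matrix is diagonal; its diagonal is (-3, -5, -5, -29, -29)
for a triangular matrix the eigenvalues are the diagonal entries, with algebraic multiplicity their repetition count

λ = -29 (multiplicity 2), λ = -5 (multiplicity 2), λ = -3 (multiplicity 1)


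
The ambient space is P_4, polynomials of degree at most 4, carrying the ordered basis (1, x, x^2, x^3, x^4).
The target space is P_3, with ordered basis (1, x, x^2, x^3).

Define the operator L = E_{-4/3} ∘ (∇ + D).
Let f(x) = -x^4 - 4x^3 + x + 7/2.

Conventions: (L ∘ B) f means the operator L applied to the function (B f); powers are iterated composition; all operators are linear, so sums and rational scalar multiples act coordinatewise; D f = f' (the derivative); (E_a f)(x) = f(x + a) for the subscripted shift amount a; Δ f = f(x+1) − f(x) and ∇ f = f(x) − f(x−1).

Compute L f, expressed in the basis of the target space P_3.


∇ f = -4x^3 - 6x^2 + 8x - 2
D f = -4x^3 - 12x^2 + 1
(∇ + D) f = -8x^3 - 18x^2 + 8x - 1
E_{-4/3} (∇ + D) f = -8x^3 + 14x^2 + (40/3)x - 667/27

the result is g(x) = -8x^3 + 14x^2 + (40/3)x - 667/27


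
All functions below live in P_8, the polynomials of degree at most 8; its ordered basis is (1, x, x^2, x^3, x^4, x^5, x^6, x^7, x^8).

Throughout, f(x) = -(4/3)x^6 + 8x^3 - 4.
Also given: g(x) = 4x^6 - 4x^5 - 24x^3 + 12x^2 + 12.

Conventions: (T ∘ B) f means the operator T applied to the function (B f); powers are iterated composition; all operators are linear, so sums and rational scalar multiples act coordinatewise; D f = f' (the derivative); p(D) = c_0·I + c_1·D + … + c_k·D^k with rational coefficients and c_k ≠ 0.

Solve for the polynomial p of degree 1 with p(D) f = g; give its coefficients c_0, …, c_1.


D^0 f = -(4/3)x^6 + 8x^3 - 4
D^1 f = -8x^5 + 24x^2
matching coefficients of g against c_0 f + c_1 Df + … from the top degree down determines the c_i
solution: c_0 = -3, c_1 = 1/2

c_0 = -3, c_1 = 1/2


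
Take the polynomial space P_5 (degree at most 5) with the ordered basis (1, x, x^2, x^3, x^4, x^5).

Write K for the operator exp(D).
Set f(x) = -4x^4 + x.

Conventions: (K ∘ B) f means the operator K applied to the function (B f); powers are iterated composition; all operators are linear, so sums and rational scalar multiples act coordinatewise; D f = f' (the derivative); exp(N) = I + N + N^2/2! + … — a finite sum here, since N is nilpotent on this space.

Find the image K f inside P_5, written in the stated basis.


the image equals g(x) = -4x^4 - 16x^3 - 24x^2 - 15x - 3

order-1 term: -16x^3 + 1
order-2 term: -24x^2
order-3 term: -16x
order-4 term: -4
the series for exp(D) f terminates at order 4
exp(D) f = -4x^4 - 16x^3 - 24x^2 - 15x - 3


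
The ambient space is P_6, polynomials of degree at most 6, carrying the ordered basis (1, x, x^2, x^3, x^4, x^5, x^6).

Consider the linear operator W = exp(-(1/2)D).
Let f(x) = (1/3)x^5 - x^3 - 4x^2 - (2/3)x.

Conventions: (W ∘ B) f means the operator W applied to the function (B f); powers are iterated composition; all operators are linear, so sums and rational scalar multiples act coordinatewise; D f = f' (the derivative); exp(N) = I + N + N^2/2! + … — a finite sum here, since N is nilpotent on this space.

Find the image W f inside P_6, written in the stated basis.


order-1 term: -(5/6)x^4 + (3/2)x^2 + 4x + 1/3
order-2 term: (5/6)x^3 - (3/4)x - 1
order-3 term: -(5/12)x^2 + 1/8
order-4 term: (5/48)x
order-5 term: -1/96
the series for exp(-(1/2)D) f terminates at order 5
exp(-(1/2)D) f = (1/3)x^5 - (5/6)x^4 - (1/6)x^3 - (35/12)x^2 + (43/16)x - 53/96

g(x) = (1/3)x^5 - (5/6)x^4 - (1/6)x^3 - (35/12)x^2 + (43/16)x - 53/96


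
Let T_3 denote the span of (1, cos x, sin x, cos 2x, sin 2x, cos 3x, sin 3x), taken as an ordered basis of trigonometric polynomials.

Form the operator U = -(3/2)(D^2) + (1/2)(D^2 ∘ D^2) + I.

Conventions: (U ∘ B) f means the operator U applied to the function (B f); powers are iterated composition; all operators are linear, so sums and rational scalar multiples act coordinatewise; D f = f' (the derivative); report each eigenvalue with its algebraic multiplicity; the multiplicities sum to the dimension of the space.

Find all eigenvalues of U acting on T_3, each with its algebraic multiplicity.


image of 1: 1
image of cos x: 3cos x
image of sin x: 3sin x
image of cos 2x: 15cos 2x
image of sin 2x: 15sin 2x
image of cos 3x: 55cos 3x
image of sin 3x: 55sin 3x
the matrix is diagonal; its diagonal is (1, 3, 3, 15, 15, 55, 55)
for a triangular matrix the eigenvalues are the diagonal entries, with algebraic multiplicity their repetition count

λ = 1 (multiplicity 1), λ = 3 (multiplicity 2), λ = 15 (multiplicity 2), λ = 55 (multiplicity 2)


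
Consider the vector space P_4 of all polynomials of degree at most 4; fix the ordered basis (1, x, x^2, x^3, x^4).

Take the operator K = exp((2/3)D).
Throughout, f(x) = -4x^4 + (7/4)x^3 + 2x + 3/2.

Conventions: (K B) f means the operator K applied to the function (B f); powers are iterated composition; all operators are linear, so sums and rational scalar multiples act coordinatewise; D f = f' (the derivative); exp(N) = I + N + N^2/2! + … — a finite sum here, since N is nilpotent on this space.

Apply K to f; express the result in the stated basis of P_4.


order-1 term: -(32/3)x^3 + (7/2)x^2 + 4/3
order-2 term: -(32/3)x^2 + (7/3)x
order-3 term: -(128/27)x + 14/27
order-4 term: -64/81
the series for exp((2/3)D) f terminates at order 4
exp((2/3)D) f = -4x^4 - (107/12)x^3 - (43/6)x^2 - (11/27)x + 415/162

the result is g(x) = -4x^4 - (107/12)x^3 - (43/6)x^2 - (11/27)x + 415/162


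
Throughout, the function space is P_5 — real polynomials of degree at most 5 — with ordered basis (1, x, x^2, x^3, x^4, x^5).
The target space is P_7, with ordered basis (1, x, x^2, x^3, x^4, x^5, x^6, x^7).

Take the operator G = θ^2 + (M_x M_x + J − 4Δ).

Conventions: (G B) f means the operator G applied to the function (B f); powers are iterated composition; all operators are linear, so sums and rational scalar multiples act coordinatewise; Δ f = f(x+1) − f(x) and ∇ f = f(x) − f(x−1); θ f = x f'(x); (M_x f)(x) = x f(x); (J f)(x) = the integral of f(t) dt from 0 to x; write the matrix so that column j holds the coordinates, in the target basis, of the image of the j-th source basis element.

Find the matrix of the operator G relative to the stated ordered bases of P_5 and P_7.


image of 1: x^2 + x
image of x: x^3 + (1/2)x^2 + x - 4
image of x^2: x^4 + (1/3)x^3 + 4x^2 - 8x - 4
image of x^3: x^5 + (1/4)x^4 + 9x^3 - 12x^2 - 12x - 4
image of x^4: x^6 + (1/5)x^5 + 16x^4 - 16x^3 - 24x^2 - 16x - 4
image of x^5: x^7 + (1/6)x^6 + 25x^5 - 20x^4 - 40x^3 - 40x^2 - 20x - 4
each image's coordinates form column j of the matrix

the matrix is [[0, -4, -4, -4, -4, -4]; [1, 1, -8, -12, -16, -20]; [1, 1/2, 4, -12, -24, -40]; [0, 1, 1/3, 9, -16, -40]; [0, 0, 1, 1/4, 16, -20]; [0, 0, 0, 1, 1/5, 25]; [0, 0, 0, 0, 1, 1/6]; [0, 0, 0, 0, 0, 1]] (rows listed top to bottom)


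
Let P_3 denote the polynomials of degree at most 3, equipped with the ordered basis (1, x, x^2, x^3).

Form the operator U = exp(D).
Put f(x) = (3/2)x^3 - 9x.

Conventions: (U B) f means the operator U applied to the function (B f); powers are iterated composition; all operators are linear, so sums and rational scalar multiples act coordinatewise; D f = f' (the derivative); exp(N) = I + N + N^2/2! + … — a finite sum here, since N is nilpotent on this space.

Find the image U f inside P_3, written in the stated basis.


order-1 term: (9/2)x^2 - 9
order-2 term: (9/2)x
order-3 term: 3/2
the series for exp(D) f terminates at order 3
exp(D) f = (3/2)x^3 + (9/2)x^2 - (9/2)x - 15/2

the image equals g(x) = (3/2)x^3 + (9/2)x^2 - (9/2)x - 15/2


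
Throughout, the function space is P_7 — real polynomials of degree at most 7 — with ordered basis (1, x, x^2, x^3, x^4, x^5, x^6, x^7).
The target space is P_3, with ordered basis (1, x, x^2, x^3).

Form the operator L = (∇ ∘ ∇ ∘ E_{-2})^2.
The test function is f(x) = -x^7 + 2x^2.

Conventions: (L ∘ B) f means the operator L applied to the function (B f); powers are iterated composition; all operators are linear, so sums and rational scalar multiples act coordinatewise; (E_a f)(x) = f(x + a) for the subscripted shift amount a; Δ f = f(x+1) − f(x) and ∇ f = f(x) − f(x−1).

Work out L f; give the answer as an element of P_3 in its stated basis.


E_{-2} f = -x^7 + 14x^6 - 84x^5 + 280x^4 - 560x^3 + 674x^2 - 456x + 136
∇ E_{-2} f = -7x^6 + 105x^5 - 665x^4 + 2275x^3 - 4431x^2 + 4659x - 2069
∇ ∇ E_{-2} f = -42x^5 + 630x^4 - 3850x^3 + 11970x^2 - 18914x + 12142
E_{-2} (∇ ∘ ∇ ∘ E_{-2}) f = -42x^5 + 1050x^4 - 10570x^3 + 53550x^2 - 136514x + 140074
∇ E_{-2} (∇ ∘ ∇ ∘ E_{-2}) f = -210x^4 + 4620x^3 - 38430x^2 + 143220x - 201726
∇ ∇ E_{-2} (∇ ∘ ∇ ∘ E_{-2}) f = -840x^3 + 15120x^2 - 91560x + 186480

the result is g(x) = -840x^3 + 15120x^2 - 91560x + 186480


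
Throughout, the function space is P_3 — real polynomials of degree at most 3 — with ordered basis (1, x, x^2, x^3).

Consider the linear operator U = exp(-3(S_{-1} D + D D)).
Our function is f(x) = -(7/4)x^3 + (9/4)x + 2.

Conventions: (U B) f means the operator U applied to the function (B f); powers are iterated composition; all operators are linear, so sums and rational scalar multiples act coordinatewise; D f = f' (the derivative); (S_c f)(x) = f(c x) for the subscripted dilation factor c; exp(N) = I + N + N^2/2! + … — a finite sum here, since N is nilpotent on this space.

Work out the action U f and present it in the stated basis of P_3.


the image equals g(x) = -(7/4)x^3 + (63/4)x^2 + 81x - 293/2

order-1 term: (63/4)x^2 + (63/2)x - 27/4
order-2 term: (189/4)x - 189/2
order-3 term: -189/4
the series for exp(-3(S_{-1} D + D D)) f terminates at order 3
exp(-3(S_{-1} D + D D)) f = -(7/4)x^3 + (63/4)x^2 + 81x - 293/2


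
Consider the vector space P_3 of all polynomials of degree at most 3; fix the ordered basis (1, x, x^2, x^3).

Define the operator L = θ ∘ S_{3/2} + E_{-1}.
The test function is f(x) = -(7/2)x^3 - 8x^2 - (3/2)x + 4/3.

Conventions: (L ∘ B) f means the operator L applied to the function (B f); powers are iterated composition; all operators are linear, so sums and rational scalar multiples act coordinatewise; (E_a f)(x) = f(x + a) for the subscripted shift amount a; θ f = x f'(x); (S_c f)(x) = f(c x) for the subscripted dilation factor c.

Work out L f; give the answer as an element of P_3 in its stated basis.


S_{3/2} f = -(189/16)x^3 - 18x^2 - (9/4)x + 4/3
θ S_{3/2} f = -(567/16)x^3 - 36x^2 - (9/4)x
E_{-1} f = -(7/2)x^3 + (5/2)x^2 + 4x - 5/3
(θ ∘ S_{3/2} + E_{-1}) f = -(623/16)x^3 - (67/2)x^2 + (7/4)x - 5/3

g(x) = -(623/16)x^3 - (67/2)x^2 + (7/4)x - 5/3


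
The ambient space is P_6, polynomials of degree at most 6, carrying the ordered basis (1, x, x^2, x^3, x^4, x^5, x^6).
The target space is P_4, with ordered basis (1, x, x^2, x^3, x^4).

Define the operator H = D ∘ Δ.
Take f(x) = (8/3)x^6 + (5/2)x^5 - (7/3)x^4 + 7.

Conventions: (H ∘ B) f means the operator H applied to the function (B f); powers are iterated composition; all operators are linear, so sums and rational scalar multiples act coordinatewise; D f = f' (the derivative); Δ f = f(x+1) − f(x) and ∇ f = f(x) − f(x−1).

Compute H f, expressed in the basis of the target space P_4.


Δ f = 16x^5 + (105/2)x^4 + 69x^3 + 51x^2 + (115/6)x + 17/6
D Δ f = 80x^4 + 210x^3 + 207x^2 + 102x + 115/6

the result is g(x) = 80x^4 + 210x^3 + 207x^2 + 102x + 115/6


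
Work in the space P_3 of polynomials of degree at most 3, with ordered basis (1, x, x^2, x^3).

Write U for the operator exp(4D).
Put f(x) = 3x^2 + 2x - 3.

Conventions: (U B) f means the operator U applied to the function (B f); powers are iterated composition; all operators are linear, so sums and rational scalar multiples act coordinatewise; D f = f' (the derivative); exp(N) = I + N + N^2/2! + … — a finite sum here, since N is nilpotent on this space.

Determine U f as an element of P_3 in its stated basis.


order-1 term: 24x + 8
order-2 term: 48
the series for exp(4D) f terminates at order 2
exp(4D) f = 3x^2 + 26x + 53

g(x) = 3x^2 + 26x + 53


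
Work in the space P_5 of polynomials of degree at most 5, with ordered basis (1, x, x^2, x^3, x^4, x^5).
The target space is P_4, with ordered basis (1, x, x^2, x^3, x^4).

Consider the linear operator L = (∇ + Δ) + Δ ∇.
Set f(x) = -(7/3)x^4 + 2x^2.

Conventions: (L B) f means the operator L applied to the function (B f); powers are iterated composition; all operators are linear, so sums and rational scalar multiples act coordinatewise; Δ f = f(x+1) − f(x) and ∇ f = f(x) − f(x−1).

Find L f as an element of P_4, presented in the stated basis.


∇ f = -(28/3)x^3 + 14x^2 - (16/3)x + 1/3
Δ f = -(28/3)x^3 - 14x^2 - (16/3)x - 1/3
(∇ + Δ) f = -(56/3)x^3 - (32/3)x
∇ f = -(28/3)x^3 + 14x^2 - (16/3)x + 1/3
Δ ∇ f = -28x^2 - 2/3
((∇ + Δ) + Δ ∇) f = -(56/3)x^3 - 28x^2 - (32/3)x - 2/3

g(x) = -(56/3)x^3 - 28x^2 - (32/3)x - 2/3


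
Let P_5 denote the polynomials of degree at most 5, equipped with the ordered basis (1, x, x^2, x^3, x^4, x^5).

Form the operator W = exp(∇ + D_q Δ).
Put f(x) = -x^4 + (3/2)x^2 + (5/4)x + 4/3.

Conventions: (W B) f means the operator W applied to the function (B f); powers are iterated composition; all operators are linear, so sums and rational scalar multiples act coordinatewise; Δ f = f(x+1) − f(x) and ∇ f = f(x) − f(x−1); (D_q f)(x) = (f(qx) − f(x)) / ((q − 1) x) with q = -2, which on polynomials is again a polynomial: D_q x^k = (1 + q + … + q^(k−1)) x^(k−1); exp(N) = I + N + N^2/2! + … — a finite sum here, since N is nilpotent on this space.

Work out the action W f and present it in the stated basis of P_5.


order-1 term: -4x^3 - 6x^2 + 5x - 1/4
order-2 term: -6x^2 + 6x - 17/2
order-3 term: -4x
order-4 term: -1
the series for exp(∇ + D_q Δ) f terminates at order 4
exp(∇ + D_q Δ) f = -x^4 - 4x^3 - (21/2)x^2 + (33/4)x - 101/12

the result is g(x) = -x^4 - 4x^3 - (21/2)x^2 + (33/4)x - 101/12


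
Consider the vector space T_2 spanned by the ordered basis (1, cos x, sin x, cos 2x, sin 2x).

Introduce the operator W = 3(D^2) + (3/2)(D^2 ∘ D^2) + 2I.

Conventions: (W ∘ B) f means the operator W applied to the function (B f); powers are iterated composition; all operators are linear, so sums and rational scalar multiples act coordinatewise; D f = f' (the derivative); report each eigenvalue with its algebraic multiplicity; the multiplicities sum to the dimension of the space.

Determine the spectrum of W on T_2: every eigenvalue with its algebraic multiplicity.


λ = 1/2 (multiplicity 2), λ = 2 (multiplicity 1), λ = 14 (multiplicity 2)

image of 1: 2
image of cos x: (1/2)cos x
image of sin x: (1/2)sin x
image of cos 2x: 14cos 2x
image of sin 2x: 14sin 2x
the matrix is diagonal; its diagonal is (2, 1/2, 1/2, 14, 14)
for a triangular matrix the eigenvalues are the diagonal entries, with algebraic multiplicity their repetition count
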